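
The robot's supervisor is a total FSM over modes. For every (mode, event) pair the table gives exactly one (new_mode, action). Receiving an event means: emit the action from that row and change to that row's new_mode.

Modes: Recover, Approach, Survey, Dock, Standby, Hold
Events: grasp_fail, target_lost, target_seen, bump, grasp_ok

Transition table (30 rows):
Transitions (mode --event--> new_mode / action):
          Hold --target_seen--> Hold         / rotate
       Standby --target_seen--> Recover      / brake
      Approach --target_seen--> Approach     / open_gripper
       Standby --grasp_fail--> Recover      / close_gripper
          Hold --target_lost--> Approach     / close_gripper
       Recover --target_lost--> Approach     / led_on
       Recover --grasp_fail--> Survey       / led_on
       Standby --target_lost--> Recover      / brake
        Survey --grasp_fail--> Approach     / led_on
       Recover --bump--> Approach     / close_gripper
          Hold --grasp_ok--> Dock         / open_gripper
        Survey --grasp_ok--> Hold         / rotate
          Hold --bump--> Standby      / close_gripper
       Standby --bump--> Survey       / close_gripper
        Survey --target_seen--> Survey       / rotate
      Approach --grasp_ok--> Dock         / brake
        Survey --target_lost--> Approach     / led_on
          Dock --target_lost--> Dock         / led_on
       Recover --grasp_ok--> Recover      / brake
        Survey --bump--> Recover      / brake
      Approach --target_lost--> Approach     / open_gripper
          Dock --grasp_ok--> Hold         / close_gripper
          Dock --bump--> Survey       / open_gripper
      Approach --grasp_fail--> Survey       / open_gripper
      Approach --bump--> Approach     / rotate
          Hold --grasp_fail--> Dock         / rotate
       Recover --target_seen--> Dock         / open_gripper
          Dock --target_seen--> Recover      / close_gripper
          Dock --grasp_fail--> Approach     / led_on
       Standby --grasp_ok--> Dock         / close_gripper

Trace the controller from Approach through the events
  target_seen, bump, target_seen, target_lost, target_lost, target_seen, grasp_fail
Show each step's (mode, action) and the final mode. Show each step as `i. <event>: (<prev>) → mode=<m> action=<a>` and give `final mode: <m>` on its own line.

final mode: Survey

1. target_seen: (Approach) → mode=Approach action=open_gripper
2. bump: (Approach) → mode=Approach action=rotate
3. target_seen: (Approach) → mode=Approach action=open_gripper
4. target_lost: (Approach) → mode=Approach action=open_gripper
5. target_lost: (Approach) → mode=Approach action=open_gripper
6. target_seen: (Approach) → mode=Approach action=open_gripper
7. grasp_fail: (Approach) → mode=Survey action=open_gripper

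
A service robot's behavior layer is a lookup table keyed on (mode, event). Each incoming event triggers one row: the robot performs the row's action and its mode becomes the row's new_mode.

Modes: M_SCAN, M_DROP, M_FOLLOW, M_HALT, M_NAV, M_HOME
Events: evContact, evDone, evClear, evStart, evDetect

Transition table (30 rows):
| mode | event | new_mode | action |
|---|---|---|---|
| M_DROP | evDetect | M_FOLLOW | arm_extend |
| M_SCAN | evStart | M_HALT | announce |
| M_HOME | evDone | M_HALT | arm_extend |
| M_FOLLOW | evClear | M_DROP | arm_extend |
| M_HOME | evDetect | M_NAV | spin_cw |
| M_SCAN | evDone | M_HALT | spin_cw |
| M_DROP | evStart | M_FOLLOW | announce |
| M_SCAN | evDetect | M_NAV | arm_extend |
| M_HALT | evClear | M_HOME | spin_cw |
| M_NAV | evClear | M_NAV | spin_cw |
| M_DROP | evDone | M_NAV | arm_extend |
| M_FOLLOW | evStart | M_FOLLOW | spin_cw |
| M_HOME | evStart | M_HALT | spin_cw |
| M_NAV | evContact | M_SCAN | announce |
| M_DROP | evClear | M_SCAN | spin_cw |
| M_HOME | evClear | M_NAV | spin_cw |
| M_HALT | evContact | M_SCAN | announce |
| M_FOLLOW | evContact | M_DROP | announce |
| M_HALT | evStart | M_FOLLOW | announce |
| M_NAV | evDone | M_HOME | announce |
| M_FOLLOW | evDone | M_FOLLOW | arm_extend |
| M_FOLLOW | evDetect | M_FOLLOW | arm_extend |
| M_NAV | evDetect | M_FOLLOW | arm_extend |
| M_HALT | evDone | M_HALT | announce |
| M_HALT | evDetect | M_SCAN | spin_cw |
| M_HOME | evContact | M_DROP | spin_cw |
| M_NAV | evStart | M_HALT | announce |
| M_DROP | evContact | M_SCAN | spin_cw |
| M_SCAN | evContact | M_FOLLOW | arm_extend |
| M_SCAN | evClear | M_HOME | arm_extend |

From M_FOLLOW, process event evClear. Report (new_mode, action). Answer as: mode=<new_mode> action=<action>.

mode=M_DROP action=arm_extend

current mode = M_FOLLOW; filter table to that mode:
  (M_FOLLOW, evClear) → (M_DROP, arm_extend)  ← event matches
  (M_FOLLOW, evStart) → (M_FOLLOW, spin_cw)
  (M_FOLLOW, evContact) → (M_DROP, announce)
  (M_FOLLOW, evDone) → (M_FOLLOW, arm_extend)
  (M_FOLLOW, evDetect) → (M_FOLLOW, arm_extend)
event = evClear selects (M_DROP, arm_extend)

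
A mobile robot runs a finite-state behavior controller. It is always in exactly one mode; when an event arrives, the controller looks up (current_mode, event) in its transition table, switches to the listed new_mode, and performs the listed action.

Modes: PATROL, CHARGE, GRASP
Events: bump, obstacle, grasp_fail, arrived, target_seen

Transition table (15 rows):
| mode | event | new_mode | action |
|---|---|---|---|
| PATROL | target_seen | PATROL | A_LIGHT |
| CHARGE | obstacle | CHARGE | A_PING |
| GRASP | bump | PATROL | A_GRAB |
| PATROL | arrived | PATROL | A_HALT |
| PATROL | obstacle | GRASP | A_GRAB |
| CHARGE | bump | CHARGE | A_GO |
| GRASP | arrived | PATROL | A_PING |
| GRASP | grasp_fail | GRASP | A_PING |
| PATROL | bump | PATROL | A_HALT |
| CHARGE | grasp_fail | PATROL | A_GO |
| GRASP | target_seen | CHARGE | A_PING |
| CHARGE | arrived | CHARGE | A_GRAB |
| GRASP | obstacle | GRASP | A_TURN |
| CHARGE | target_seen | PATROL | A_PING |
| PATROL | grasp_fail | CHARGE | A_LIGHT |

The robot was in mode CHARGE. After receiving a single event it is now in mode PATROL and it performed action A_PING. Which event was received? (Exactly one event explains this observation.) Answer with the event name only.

target_seen

try bump: (CHARGE, bump) → (CHARGE, A_GO)
try obstacle: (CHARGE, obstacle) → (CHARGE, A_PING)
try grasp_fail: (CHARGE, grasp_fail) → (PATROL, A_GO)
try arrived: (CHARGE, arrived) → (CHARGE, A_GRAB)
try target_seen: (CHARGE, target_seen) → (PATROL, A_PING)  ← matches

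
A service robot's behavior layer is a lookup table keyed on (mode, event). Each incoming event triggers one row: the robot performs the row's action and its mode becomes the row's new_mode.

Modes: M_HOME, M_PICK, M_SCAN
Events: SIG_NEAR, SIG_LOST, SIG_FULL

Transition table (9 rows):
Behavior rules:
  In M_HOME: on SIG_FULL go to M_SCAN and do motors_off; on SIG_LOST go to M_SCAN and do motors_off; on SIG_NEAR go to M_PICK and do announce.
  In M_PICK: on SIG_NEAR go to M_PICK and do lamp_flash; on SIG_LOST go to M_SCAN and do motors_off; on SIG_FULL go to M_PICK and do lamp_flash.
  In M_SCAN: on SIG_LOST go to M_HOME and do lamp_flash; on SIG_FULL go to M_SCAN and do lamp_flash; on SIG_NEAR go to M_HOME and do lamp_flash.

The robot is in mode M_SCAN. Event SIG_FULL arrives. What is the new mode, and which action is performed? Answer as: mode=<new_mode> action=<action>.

current mode = M_SCAN; filter table to that mode:
  (M_SCAN, SIG_LOST) → (M_HOME, lamp_flash)
  (M_SCAN, SIG_FULL) → (M_SCAN, lamp_flash)  ← event matches
  (M_SCAN, SIG_NEAR) → (M_HOME, lamp_flash)
event = SIG_FULL selects (M_SCAN, lamp_flash)

mode=M_SCAN action=lamp_flash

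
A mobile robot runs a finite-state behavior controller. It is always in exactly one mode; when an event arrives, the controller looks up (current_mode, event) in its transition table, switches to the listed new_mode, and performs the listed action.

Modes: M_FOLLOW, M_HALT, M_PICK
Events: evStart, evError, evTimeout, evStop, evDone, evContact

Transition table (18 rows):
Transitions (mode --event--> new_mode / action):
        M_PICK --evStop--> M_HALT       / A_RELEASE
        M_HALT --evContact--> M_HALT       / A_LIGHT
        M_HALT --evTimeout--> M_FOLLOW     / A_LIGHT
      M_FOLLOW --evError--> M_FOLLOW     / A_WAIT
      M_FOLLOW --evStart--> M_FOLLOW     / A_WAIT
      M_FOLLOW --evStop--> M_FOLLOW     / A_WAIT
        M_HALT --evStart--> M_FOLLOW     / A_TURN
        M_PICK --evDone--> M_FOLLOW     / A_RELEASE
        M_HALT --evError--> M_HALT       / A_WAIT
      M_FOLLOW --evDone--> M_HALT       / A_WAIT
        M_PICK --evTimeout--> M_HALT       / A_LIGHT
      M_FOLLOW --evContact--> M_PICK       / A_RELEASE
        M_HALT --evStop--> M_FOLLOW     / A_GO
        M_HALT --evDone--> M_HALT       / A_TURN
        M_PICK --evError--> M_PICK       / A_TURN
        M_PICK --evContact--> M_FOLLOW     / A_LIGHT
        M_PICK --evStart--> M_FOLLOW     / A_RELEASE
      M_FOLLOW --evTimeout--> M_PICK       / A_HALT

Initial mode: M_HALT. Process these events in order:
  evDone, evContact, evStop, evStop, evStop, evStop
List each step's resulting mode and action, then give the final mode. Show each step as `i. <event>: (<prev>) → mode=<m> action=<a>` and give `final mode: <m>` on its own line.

1. evDone: (M_HALT) → mode=M_HALT action=A_TURN
2. evContact: (M_HALT) → mode=M_HALT action=A_LIGHT
3. evStop: (M_HALT) → mode=M_FOLLOW action=A_GO
4. evStop: (M_FOLLOW) → mode=M_FOLLOW action=A_WAIT
5. evStop: (M_FOLLOW) → mode=M_FOLLOW action=A_WAIT
6. evStop: (M_FOLLOW) → mode=M_FOLLOW action=A_WAIT

final mode: M_FOLLOW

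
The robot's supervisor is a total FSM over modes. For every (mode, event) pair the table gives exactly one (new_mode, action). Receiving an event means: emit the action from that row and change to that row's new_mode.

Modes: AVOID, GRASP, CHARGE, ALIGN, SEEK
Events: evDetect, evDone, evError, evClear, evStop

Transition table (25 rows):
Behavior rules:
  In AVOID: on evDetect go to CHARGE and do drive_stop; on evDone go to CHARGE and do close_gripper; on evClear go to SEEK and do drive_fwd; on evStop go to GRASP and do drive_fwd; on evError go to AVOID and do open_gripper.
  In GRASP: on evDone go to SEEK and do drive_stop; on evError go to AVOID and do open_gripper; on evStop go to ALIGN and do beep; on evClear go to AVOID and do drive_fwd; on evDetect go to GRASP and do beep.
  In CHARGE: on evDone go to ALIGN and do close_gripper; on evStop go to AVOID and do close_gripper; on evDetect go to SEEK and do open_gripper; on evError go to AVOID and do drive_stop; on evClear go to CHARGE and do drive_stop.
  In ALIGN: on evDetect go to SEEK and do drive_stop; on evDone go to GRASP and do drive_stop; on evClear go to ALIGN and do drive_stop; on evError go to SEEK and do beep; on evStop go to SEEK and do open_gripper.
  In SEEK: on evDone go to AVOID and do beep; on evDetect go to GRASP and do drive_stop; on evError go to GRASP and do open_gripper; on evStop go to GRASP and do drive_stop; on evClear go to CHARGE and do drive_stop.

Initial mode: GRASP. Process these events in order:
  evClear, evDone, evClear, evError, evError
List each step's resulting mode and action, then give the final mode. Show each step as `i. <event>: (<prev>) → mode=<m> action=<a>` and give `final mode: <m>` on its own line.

final mode: AVOID

1. evClear: (GRASP) → mode=AVOID action=drive_fwd
2. evDone: (AVOID) → mode=CHARGE action=close_gripper
3. evClear: (CHARGE) → mode=CHARGE action=drive_stop
4. evError: (CHARGE) → mode=AVOID action=drive_stop
5. evError: (AVOID) → mode=AVOID action=open_gripper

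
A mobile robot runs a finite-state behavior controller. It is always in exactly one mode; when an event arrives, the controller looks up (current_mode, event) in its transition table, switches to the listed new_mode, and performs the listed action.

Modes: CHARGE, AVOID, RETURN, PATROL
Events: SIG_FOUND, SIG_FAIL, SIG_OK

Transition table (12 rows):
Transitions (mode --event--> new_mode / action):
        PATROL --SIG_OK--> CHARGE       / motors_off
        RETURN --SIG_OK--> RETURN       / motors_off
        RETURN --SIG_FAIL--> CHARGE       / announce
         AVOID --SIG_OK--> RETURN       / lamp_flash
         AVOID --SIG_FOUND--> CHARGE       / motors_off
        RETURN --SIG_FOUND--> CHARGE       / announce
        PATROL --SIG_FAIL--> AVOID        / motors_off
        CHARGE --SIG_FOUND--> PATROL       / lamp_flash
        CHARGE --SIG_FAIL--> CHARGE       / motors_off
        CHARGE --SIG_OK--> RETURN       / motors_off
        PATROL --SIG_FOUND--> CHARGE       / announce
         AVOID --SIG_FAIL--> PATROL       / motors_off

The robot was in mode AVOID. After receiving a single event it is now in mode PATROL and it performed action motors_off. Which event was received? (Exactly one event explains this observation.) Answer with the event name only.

SIG_FAIL

try SIG_FOUND: (AVOID, SIG_FOUND) → (CHARGE, motors_off)
try SIG_FAIL: (AVOID, SIG_FAIL) → (PATROL, motors_off)  ← matches
try SIG_OK: (AVOID, SIG_OK) → (RETURN, lamp_flash)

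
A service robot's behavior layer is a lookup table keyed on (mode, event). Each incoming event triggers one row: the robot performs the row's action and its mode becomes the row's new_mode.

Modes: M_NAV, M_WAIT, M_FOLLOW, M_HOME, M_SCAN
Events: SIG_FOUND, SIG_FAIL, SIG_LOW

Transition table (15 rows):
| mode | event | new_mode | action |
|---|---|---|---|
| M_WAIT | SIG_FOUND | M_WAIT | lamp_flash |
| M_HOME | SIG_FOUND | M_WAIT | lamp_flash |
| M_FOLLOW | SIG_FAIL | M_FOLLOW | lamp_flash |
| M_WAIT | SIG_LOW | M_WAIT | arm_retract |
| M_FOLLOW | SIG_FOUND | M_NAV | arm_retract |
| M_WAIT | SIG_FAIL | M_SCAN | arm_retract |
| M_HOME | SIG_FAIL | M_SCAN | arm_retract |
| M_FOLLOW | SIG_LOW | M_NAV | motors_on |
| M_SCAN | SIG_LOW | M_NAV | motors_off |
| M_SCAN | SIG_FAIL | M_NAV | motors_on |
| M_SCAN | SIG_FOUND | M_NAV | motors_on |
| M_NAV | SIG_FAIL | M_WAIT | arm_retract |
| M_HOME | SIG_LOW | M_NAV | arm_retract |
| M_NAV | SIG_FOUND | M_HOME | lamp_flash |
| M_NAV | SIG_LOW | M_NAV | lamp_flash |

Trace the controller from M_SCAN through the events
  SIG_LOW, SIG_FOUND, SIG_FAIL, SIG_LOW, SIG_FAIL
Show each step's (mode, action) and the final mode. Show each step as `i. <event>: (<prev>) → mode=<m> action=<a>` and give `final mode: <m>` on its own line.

1. SIG_LOW: (M_SCAN) → mode=M_NAV action=motors_off
2. SIG_FOUND: (M_NAV) → mode=M_HOME action=lamp_flash
3. SIG_FAIL: (M_HOME) → mode=M_SCAN action=arm_retract
4. SIG_LOW: (M_SCAN) → mode=M_NAV action=motors_off
5. SIG_FAIL: (M_NAV) → mode=M_WAIT action=arm_retract

final mode: M_WAIT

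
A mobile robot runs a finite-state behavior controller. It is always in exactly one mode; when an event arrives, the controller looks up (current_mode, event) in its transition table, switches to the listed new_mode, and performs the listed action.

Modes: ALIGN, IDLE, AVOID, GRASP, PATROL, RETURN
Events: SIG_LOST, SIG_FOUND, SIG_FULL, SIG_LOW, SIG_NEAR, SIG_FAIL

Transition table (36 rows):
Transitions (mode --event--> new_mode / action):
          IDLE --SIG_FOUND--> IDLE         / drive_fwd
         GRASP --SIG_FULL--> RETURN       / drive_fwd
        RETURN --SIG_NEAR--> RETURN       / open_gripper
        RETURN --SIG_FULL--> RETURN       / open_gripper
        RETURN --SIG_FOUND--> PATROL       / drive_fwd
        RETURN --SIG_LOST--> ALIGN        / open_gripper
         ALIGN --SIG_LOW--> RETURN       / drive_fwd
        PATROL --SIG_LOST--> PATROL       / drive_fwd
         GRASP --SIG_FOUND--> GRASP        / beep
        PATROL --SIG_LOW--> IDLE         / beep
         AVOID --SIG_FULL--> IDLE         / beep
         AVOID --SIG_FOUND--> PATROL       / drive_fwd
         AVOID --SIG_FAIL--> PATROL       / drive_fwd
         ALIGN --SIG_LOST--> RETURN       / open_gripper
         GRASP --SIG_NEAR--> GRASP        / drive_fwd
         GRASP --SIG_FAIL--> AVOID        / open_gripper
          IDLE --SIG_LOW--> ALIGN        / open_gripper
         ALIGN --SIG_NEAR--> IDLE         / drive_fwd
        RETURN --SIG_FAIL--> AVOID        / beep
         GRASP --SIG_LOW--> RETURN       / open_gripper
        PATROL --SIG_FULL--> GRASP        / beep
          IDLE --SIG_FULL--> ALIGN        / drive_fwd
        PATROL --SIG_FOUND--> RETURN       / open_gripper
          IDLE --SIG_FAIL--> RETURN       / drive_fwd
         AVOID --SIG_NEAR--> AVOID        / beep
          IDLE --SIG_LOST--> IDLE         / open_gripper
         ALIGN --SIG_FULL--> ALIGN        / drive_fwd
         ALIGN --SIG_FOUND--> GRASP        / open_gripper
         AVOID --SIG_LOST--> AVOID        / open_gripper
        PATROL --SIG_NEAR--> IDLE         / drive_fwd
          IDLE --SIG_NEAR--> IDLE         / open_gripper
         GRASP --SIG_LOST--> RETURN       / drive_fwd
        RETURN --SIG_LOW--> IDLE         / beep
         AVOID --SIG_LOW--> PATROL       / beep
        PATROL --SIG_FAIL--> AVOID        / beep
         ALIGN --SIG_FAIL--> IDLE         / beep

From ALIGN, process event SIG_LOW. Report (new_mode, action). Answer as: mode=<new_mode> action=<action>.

current mode = ALIGN; filter table to that mode:
  (ALIGN, SIG_LOW) → (RETURN, drive_fwd)  ← event matches
  (ALIGN, SIG_LOST) → (RETURN, open_gripper)
  (ALIGN, SIG_NEAR) → (IDLE, drive_fwd)
  (ALIGN, SIG_FULL) → (ALIGN, drive_fwd)
  (ALIGN, SIG_FOUND) → (GRASP, open_gripper)
  (ALIGN, SIG_FAIL) → (IDLE, beep)
event = SIG_LOW selects (RETURN, drive_fwd)

mode=RETURN action=drive_fwd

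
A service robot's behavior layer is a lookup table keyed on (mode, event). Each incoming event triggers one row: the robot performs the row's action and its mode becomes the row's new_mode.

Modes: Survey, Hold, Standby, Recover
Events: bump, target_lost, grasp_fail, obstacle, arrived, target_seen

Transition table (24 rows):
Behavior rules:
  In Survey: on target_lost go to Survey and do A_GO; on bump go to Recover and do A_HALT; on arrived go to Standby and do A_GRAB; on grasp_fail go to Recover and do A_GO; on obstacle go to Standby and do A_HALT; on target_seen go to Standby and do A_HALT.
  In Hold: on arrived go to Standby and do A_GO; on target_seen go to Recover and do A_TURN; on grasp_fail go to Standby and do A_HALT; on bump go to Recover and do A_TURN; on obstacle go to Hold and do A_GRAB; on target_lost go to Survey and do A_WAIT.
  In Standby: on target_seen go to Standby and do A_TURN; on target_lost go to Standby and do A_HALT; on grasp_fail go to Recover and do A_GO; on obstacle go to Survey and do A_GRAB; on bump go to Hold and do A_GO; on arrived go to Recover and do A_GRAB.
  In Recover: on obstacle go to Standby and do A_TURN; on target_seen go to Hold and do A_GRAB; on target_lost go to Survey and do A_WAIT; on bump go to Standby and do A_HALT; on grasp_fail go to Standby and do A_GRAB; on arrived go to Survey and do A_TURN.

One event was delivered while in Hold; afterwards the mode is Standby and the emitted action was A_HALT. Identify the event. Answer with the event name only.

try bump: (Hold, bump) → (Recover, A_TURN)
try target_lost: (Hold, target_lost) → (Survey, A_WAIT)
try grasp_fail: (Hold, grasp_fail) → (Standby, A_HALT)  ← matches
try obstacle: (Hold, obstacle) → (Hold, A_GRAB)
try arrived: (Hold, arrived) → (Standby, A_GO)
try target_seen: (Hold, target_seen) → (Recover, A_TURN)

grasp_fail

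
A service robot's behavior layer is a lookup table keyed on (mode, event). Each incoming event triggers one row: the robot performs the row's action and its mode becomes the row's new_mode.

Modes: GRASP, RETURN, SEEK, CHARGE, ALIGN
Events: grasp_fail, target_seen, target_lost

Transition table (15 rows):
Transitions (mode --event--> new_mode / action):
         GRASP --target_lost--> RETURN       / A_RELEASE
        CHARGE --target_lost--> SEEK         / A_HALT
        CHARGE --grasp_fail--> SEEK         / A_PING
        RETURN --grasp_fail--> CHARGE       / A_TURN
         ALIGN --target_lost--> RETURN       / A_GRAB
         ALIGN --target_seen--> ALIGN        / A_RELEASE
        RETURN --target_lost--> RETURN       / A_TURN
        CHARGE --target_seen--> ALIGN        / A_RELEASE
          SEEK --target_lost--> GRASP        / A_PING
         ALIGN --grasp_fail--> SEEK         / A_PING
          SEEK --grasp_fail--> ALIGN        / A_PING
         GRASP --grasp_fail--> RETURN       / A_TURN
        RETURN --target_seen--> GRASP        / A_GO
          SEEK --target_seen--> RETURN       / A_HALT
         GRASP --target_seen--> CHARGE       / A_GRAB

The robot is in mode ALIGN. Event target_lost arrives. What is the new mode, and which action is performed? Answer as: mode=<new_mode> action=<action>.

current mode = ALIGN; filter table to that mode:
  (ALIGN, target_lost) → (RETURN, A_GRAB)  ← event matches
  (ALIGN, target_seen) → (ALIGN, A_RELEASE)
  (ALIGN, grasp_fail) → (SEEK, A_PING)
event = target_lost selects (RETURN, A_GRAB)

mode=RETURN action=A_GRAB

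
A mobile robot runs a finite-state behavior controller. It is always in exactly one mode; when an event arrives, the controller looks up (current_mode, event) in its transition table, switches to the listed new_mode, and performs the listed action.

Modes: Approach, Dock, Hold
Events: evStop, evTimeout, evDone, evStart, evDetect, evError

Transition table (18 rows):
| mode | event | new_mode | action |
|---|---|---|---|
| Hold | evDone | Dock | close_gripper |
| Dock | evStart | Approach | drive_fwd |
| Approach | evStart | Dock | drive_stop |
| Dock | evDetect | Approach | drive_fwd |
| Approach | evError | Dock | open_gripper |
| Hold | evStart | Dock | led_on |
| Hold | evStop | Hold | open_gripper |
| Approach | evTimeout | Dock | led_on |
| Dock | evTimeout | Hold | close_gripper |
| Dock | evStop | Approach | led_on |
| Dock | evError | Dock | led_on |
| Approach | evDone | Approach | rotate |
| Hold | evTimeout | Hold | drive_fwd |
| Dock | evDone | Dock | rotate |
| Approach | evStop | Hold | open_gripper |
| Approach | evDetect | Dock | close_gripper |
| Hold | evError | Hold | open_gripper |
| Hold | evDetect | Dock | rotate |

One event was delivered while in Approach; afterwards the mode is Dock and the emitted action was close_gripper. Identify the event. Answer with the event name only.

try evStop: (Approach, evStop) → (Hold, open_gripper)
try evTimeout: (Approach, evTimeout) → (Dock, led_on)
try evDone: (Approach, evDone) → (Approach, rotate)
try evStart: (Approach, evStart) → (Dock, drive_stop)
try evDetect: (Approach, evDetect) → (Dock, close_gripper)  ← matches
try evError: (Approach, evError) → (Dock, open_gripper)

evDetect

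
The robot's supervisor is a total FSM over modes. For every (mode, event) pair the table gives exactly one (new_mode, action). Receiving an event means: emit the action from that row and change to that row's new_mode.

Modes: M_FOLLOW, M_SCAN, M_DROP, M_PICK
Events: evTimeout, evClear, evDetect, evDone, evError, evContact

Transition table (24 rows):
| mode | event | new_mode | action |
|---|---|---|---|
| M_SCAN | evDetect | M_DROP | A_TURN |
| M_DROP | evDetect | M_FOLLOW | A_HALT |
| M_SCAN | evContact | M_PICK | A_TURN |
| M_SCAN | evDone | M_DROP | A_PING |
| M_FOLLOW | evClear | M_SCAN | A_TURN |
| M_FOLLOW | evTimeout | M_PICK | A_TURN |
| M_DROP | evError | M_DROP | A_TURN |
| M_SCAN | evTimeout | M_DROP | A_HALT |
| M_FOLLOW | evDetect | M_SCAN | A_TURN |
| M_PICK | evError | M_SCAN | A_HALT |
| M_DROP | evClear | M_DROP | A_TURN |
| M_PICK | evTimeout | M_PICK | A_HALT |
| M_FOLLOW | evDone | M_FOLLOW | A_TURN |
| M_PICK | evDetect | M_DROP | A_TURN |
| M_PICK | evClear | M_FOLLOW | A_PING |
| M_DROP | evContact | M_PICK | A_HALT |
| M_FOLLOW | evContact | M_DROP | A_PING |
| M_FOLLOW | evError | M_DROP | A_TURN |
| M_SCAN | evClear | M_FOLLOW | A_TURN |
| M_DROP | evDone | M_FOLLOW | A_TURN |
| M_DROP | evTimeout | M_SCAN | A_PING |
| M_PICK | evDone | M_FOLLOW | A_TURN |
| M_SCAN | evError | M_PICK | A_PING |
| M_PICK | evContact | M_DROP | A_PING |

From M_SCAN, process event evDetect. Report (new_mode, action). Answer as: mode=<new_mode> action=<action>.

mode=M_DROP action=A_TURN

current mode = M_SCAN; filter table to that mode:
  (M_SCAN, evDetect) → (M_DROP, A_TURN)  ← event matches
  (M_SCAN, evContact) → (M_PICK, A_TURN)
  (M_SCAN, evDone) → (M_DROP, A_PING)
  (M_SCAN, evTimeout) → (M_DROP, A_HALT)
  (M_SCAN, evClear) → (M_FOLLOW, A_TURN)
  (M_SCAN, evError) → (M_PICK, A_PING)
event = evDetect selects (M_DROP, A_TURN)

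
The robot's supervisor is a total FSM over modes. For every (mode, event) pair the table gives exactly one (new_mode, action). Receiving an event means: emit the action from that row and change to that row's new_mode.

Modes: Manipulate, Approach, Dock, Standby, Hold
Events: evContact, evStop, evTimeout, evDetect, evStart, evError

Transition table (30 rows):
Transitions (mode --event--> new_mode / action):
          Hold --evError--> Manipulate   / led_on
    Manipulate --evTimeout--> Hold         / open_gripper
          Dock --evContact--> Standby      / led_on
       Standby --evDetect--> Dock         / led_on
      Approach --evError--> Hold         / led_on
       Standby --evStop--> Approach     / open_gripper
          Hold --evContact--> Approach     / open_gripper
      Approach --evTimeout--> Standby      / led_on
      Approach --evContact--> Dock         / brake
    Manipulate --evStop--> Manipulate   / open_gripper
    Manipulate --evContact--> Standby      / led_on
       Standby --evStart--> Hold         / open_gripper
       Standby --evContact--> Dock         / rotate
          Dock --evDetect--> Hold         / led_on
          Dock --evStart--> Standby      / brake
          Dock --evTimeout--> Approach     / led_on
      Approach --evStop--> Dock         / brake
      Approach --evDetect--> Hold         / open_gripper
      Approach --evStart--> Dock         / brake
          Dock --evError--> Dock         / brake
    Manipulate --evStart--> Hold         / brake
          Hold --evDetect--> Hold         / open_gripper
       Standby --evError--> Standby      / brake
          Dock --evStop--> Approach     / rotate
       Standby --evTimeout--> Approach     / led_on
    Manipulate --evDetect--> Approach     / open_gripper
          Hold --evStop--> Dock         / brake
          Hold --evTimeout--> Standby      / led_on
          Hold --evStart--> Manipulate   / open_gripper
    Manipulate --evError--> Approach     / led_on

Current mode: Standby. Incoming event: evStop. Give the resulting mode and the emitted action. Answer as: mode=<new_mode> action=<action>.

current mode = Standby; filter table to that mode:
  (Standby, evDetect) → (Dock, led_on)
  (Standby, evStop) → (Approach, open_gripper)  ← event matches
  (Standby, evStart) → (Hold, open_gripper)
  (Standby, evContact) → (Dock, rotate)
  (Standby, evError) → (Standby, brake)
  (Standby, evTimeout) → (Approach, led_on)
event = evStop selects (Approach, open_gripper)

mode=Approach action=open_gripper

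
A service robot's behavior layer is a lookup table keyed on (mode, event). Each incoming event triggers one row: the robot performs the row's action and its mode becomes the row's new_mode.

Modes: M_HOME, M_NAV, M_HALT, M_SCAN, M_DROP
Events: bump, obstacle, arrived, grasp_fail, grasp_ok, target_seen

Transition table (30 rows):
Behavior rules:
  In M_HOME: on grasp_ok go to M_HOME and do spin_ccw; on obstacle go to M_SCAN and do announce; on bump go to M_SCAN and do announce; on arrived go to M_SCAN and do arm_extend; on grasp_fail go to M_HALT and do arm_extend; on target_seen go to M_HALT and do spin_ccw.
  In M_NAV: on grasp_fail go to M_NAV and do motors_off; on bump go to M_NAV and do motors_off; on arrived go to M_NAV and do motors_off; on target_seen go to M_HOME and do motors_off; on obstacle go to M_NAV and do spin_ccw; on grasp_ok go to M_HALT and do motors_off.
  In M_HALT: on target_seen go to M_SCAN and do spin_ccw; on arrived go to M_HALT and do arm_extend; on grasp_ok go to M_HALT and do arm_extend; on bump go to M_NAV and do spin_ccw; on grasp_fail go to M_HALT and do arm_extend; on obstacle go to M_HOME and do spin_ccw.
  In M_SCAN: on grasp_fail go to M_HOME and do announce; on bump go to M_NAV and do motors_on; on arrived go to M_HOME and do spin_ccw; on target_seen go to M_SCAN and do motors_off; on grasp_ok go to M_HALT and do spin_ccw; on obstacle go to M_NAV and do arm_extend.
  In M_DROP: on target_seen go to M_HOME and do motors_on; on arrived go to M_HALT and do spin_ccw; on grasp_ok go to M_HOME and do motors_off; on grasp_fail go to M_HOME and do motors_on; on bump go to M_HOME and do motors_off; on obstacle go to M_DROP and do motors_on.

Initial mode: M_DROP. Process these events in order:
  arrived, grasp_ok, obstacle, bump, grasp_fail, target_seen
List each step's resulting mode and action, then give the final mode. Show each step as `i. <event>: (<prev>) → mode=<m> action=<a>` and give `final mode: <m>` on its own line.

1. arrived: (M_DROP) → mode=M_HALT action=spin_ccw
2. grasp_ok: (M_HALT) → mode=M_HALT action=arm_extend
3. obstacle: (M_HALT) → mode=M_HOME action=spin_ccw
4. bump: (M_HOME) → mode=M_SCAN action=announce
5. grasp_fail: (M_SCAN) → mode=M_HOME action=announce
6. target_seen: (M_HOME) → mode=M_HALT action=spin_ccw

final mode: M_HALT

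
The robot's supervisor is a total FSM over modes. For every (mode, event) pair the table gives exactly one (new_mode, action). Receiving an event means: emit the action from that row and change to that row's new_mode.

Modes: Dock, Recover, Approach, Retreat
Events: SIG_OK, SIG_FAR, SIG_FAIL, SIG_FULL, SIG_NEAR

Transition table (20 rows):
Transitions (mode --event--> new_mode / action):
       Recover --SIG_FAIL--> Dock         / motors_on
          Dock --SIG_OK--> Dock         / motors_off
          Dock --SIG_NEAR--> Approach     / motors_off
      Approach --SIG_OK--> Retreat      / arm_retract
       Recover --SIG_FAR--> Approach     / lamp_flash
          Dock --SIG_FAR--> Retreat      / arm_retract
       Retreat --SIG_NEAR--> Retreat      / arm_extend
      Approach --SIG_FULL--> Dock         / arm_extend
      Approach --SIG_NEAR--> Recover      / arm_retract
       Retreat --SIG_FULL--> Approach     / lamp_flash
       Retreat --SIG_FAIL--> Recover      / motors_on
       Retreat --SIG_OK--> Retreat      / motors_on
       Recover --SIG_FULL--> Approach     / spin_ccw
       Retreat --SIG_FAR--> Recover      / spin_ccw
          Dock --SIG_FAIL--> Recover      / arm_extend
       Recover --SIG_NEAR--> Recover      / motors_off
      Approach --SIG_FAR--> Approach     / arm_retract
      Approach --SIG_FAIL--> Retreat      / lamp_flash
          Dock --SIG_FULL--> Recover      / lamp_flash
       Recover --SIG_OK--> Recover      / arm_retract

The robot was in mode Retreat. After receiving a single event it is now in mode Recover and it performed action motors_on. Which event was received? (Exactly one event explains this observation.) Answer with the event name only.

try SIG_OK: (Retreat, SIG_OK) → (Retreat, motors_on)
try SIG_FAR: (Retreat, SIG_FAR) → (Recover, spin_ccw)
try SIG_FAIL: (Retreat, SIG_FAIL) → (Recover, motors_on)  ← matches
try SIG_FULL: (Retreat, SIG_FULL) → (Approach, lamp_flash)
try SIG_NEAR: (Retreat, SIG_NEAR) → (Retreat, arm_extend)

SIG_FAIL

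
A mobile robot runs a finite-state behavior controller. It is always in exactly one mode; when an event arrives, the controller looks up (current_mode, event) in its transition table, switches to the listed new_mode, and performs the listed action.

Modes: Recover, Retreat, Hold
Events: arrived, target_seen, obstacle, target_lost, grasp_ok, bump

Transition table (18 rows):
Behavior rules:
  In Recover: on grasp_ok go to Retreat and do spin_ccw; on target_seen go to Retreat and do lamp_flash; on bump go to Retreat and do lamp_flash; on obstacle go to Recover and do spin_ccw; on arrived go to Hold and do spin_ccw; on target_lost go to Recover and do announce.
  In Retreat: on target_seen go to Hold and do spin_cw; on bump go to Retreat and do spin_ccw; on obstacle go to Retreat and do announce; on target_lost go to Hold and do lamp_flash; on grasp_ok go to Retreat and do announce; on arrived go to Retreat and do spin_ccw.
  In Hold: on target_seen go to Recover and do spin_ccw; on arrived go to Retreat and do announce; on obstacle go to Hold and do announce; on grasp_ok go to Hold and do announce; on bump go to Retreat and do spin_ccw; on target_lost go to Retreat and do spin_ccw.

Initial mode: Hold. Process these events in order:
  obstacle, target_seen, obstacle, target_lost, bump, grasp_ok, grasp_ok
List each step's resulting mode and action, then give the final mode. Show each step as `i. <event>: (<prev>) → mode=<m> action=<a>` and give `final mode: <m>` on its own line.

final mode: Retreat

1. obstacle: (Hold) → mode=Hold action=announce
2. target_seen: (Hold) → mode=Recover action=spin_ccw
3. obstacle: (Recover) → mode=Recover action=spin_ccw
4. target_lost: (Recover) → mode=Recover action=announce
5. bump: (Recover) → mode=Retreat action=lamp_flash
6. grasp_ok: (Retreat) → mode=Retreat action=announce
7. grasp_ok: (Retreat) → mode=Retreat action=announce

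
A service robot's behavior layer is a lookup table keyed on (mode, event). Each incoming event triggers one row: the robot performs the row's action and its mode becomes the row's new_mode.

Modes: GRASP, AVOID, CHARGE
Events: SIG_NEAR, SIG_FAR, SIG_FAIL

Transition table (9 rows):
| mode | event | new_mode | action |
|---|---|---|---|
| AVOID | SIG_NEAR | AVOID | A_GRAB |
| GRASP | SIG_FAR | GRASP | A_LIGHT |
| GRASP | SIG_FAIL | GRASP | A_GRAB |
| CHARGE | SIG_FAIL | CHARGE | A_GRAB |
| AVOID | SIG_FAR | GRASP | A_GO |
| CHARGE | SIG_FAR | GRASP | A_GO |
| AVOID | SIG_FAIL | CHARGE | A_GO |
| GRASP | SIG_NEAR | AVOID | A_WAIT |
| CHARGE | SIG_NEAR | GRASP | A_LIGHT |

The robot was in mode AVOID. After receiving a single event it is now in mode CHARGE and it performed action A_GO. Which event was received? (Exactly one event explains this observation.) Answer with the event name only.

SIG_FAIL

try SIG_NEAR: (AVOID, SIG_NEAR) → (AVOID, A_GRAB)
try SIG_FAR: (AVOID, SIG_FAR) → (GRASP, A_GO)
try SIG_FAIL: (AVOID, SIG_FAIL) → (CHARGE, A_GO)  ← matches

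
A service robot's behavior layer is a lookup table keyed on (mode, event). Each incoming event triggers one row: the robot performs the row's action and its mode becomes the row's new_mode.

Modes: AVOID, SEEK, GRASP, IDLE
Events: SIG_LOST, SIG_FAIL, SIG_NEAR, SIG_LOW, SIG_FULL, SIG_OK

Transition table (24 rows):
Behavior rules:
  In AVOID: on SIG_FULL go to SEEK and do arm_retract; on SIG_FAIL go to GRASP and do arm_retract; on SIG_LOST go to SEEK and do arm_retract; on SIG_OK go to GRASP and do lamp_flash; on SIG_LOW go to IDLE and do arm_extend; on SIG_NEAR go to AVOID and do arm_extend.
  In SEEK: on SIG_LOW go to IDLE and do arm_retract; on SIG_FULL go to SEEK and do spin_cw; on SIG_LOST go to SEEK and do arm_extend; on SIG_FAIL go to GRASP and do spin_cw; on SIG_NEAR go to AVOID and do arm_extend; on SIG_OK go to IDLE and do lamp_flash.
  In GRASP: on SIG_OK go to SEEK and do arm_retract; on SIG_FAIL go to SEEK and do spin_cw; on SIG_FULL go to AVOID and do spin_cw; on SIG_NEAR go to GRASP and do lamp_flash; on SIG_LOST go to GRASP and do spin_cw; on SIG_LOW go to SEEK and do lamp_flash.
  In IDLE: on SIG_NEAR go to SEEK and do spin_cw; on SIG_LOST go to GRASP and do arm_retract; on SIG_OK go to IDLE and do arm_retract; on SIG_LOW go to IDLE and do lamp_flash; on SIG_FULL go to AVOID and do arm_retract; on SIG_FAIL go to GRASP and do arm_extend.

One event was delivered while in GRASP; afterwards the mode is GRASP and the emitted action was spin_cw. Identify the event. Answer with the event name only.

try SIG_LOST: (GRASP, SIG_LOST) → (GRASP, spin_cw)  ← matches
try SIG_FAIL: (GRASP, SIG_FAIL) → (SEEK, spin_cw)
try SIG_NEAR: (GRASP, SIG_NEAR) → (GRASP, lamp_flash)
try SIG_LOW: (GRASP, SIG_LOW) → (SEEK, lamp_flash)
try SIG_FULL: (GRASP, SIG_FULL) → (AVOID, spin_cw)
try SIG_OK: (GRASP, SIG_OK) → (SEEK, arm_retract)

SIG_LOST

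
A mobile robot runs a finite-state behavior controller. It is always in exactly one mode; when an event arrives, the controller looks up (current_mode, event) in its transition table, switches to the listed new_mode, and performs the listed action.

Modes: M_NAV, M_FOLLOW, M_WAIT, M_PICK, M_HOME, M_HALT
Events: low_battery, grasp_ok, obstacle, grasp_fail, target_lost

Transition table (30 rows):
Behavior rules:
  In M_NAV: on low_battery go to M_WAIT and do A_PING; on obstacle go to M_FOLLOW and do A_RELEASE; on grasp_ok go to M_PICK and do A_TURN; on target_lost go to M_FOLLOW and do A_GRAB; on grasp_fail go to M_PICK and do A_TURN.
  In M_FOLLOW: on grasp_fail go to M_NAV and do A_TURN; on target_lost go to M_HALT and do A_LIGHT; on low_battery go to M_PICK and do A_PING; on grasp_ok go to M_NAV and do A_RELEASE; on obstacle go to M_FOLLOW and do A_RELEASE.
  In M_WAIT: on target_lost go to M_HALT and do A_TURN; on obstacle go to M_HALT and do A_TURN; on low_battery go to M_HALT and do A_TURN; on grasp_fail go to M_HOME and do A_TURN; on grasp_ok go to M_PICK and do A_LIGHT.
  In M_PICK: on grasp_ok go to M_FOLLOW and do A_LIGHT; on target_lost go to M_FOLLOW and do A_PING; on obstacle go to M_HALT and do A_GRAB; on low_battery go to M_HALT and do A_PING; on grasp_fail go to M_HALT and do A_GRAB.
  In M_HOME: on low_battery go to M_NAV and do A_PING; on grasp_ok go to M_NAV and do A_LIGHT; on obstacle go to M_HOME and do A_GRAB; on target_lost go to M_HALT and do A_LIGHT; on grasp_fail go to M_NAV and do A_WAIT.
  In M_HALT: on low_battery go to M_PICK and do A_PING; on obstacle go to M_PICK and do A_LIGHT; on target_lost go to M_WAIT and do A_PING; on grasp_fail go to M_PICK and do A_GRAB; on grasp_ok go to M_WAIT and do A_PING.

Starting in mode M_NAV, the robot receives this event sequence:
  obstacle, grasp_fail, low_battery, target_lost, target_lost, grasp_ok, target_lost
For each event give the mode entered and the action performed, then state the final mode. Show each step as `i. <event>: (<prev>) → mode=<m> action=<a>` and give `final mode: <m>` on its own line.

final mode: M_FOLLOW

1. obstacle: (M_NAV) → mode=M_FOLLOW action=A_RELEASE
2. grasp_fail: (M_FOLLOW) → mode=M_NAV action=A_TURN
3. low_battery: (M_NAV) → mode=M_WAIT action=A_PING
4. target_lost: (M_WAIT) → mode=M_HALT action=A_TURN
5. target_lost: (M_HALT) → mode=M_WAIT action=A_PING
6. grasp_ok: (M_WAIT) → mode=M_PICK action=A_LIGHT
7. target_lost: (M_PICK) → mode=M_FOLLOW action=A_PING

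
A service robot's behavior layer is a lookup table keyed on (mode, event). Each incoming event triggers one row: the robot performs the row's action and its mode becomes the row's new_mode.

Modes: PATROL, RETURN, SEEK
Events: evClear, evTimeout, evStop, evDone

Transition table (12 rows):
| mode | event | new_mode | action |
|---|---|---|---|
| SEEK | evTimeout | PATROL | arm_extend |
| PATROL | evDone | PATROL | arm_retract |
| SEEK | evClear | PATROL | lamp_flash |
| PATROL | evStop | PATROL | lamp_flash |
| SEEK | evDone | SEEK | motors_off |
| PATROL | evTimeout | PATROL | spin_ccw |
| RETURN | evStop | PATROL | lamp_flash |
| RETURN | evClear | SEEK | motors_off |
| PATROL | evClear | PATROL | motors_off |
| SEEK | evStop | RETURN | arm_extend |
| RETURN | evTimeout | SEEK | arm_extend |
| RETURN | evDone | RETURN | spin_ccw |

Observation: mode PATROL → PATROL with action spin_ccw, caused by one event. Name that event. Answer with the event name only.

evTimeout

try evClear: (PATROL, evClear) → (PATROL, motors_off)
try evTimeout: (PATROL, evTimeout) → (PATROL, spin_ccw)  ← matches
try evStop: (PATROL, evStop) → (PATROL, lamp_flash)
try evDone: (PATROL, evDone) → (PATROL, arm_retract)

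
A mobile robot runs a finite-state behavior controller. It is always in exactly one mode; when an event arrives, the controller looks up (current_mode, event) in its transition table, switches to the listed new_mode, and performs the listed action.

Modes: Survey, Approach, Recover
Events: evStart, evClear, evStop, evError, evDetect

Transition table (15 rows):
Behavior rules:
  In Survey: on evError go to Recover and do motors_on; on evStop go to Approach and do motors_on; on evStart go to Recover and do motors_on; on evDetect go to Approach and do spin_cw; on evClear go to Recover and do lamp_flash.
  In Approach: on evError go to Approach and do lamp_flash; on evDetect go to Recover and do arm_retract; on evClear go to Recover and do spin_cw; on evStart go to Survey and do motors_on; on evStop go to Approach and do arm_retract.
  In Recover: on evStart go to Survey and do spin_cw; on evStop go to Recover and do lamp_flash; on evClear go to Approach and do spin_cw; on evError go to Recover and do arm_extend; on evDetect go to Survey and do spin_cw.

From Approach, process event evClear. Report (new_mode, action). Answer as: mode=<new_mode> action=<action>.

current mode = Approach; filter table to that mode:
  (Approach, evError) → (Approach, lamp_flash)
  (Approach, evDetect) → (Recover, arm_retract)
  (Approach, evClear) → (Recover, spin_cw)  ← event matches
  (Approach, evStart) → (Survey, motors_on)
  (Approach, evStop) → (Approach, arm_retract)
event = evClear selects (Recover, spin_cw)

mode=Recover action=spin_cw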